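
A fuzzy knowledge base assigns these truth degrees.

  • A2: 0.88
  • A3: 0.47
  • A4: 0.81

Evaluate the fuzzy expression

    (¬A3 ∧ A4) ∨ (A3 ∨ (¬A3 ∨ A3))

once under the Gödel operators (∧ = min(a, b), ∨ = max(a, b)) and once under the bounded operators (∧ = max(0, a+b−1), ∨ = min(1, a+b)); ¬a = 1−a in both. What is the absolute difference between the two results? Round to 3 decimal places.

Under Gödel:
  ¬A3 = 1 − 0.47 = 0.53
  ¬A3 ∧ A4 = min(a, b) on (0.53, 0.81) = 0.53
  ¬A3 = 1 − 0.47 = 0.53
  ¬A3 ∨ A3 = max(a, b) on (0.53, 0.47) = 0.53
  A3 ∨ (¬A3 ∨ A3) = max(a, b) on (0.47, 0.53) = 0.53
  (¬A3 ∧ A4) ∨ (A3 ∨ (¬A3 ∨ A3)) = max(a, b) on (0.53, 0.53) = 0.53
  → value = 0.5300
Under bounded:
  ¬A3 = 1 − 0.47 = 0.53
  ¬A3 ∧ A4 = max(0, a+b−1) on (0.53, 0.81) = 0.34
  ¬A3 = 1 − 0.47 = 0.53
  ¬A3 ∨ A3 = min(1, a+b) on (0.53, 0.47) = 1.00
  A3 ∨ (¬A3 ∨ A3) = min(1, a+b) on (0.47, 1.00) = 1.00
  (¬A3 ∧ A4) ∨ (A3 ∨ (¬A3 ∨ A3)) = min(1, a+b) on (0.34, 1.00) = 1.00
  → value = 1.0000
|0.5300 − 1.0000| = 0.470

0.470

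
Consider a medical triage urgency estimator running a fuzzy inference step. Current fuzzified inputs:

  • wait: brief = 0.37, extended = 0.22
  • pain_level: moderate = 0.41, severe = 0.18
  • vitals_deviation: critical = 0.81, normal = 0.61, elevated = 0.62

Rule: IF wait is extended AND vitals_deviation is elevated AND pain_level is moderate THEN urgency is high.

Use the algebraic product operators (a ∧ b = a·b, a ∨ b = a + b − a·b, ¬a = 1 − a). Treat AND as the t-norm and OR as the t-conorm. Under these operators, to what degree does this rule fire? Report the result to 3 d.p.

0.056

firing strength: extended=0.22, elevated=0.62, moderate=0.41; AND[a·b] → w = 0.0559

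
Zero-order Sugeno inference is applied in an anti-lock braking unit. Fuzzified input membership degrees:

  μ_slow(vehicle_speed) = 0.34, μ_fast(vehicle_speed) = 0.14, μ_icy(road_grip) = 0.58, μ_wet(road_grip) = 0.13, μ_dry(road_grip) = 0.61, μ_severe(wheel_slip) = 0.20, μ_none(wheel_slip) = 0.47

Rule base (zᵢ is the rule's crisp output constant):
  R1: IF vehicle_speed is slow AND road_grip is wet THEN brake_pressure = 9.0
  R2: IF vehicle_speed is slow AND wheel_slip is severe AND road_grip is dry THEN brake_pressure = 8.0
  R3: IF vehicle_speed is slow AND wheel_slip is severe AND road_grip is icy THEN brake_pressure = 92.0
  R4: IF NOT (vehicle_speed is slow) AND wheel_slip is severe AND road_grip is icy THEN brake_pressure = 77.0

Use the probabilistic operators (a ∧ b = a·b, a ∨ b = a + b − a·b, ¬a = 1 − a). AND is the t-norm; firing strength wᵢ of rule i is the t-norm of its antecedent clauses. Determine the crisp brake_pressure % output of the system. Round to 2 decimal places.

50.84

R1 (z=9.0): slow=0.34, wet=0.13; AND[a·b] → w = 0.0442
R2 (z=8.0): slow=0.34, severe=0.20, dry=0.61; AND[a·b] → w = 0.0415
R3 (z=92.0): slow=0.34, severe=0.20, icy=0.58; AND[a·b] → w = 0.0394
R4 (z=77.0): ¬slow=1−0.34=0.66, severe=0.20, icy=0.58; AND[a·b] → w = 0.0766
Weighted average = (0.0442·9.0 + 0.0415·8.0 + 0.0394·92.0 + 0.0766·77.0) / (0.0442 + 0.0415 + 0.0394 + 0.0766)
  = 10.2532 / 0.2017 = 50.84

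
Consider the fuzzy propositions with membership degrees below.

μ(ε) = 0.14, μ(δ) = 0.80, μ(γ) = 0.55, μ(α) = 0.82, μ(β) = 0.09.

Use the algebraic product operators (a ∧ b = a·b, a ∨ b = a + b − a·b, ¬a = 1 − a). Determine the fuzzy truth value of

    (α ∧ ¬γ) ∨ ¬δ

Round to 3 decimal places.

¬γ = 1 − 0.5500 = 0.4500
α ∧ ¬γ = a·b on (0.8200, 0.4500) = 0.3690
¬δ = 1 − 0.8000 = 0.2000
(α ∧ ¬γ) ∨ ¬δ = a + b − a·b on (0.3690, 0.2000) = 0.4952

0.495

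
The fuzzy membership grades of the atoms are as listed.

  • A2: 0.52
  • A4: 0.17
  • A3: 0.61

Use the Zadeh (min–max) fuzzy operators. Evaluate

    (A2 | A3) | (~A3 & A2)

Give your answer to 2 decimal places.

A2 | A3 = max(a, b) on (0.52, 0.61) = 0.61
~A3 = 1 − 0.61 = 0.39
~A3 & A2 = min(a, b) on (0.39, 0.52) = 0.39
(A2 | A3) | (~A3 & A2) = max(a, b) on (0.61, 0.39) = 0.61

0.61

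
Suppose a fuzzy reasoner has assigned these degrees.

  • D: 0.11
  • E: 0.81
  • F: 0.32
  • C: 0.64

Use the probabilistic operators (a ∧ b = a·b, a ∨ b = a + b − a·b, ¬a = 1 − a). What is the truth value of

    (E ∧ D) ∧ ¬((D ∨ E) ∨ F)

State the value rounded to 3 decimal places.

0.010

E ∧ D = a·b on (0.8100, 0.1100) = 0.0891
D ∨ E = a + b − a·b on (0.1100, 0.8100) = 0.8309
(D ∨ E) ∨ F = a + b − a·b on (0.8309, 0.3200) = 0.8850
¬((D ∨ E) ∨ F) = 1 − 0.8850 = 0.1150
(E ∧ D) ∧ ¬((D ∨ E) ∨ F) = a·b on (0.0891, 0.1150) = 0.0102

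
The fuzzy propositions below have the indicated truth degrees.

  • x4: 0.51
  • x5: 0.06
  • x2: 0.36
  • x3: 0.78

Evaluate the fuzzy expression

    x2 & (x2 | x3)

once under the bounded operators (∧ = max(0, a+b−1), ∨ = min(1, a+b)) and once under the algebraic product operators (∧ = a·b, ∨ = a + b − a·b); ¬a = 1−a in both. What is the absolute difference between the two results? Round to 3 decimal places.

0.051

Under bounded:
  x2 | x3 = min(1, a+b) on (0.36, 0.78) = 1.00
  x2 & (x2 | x3) = max(0, a+b−1) on (0.36, 1.00) = 0.36
  → value = 0.3600
Under algebraic product:
  x2 | x3 = a + b − a·b on (0.3600, 0.7800) = 0.8592
  x2 & (x2 | x3) = a·b on (0.3600, 0.8592) = 0.3093
  → value = 0.3093
|0.3600 − 0.3093| = 0.051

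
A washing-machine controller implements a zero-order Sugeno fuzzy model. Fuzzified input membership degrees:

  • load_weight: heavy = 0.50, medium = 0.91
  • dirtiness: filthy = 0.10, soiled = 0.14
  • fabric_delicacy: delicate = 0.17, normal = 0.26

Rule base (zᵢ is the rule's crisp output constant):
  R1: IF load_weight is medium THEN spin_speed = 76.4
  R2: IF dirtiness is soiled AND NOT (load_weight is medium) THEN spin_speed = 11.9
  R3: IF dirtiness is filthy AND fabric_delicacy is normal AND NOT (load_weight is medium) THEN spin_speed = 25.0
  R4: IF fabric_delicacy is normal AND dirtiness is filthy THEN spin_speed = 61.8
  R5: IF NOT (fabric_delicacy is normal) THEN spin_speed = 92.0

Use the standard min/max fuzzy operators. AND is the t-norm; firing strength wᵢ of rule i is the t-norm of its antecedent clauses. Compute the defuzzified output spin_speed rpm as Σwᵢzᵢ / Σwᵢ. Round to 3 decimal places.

76.220

R1 (z=76.4): medium=0.91 → w = 0.91
R2 (z=11.9): soiled=0.14, ¬medium=1−0.91=0.09; AND[min(a, b)] → w = 0.09
R3 (z=25.0): filthy=0.10, normal=0.26, ¬medium=1−0.91=0.09; AND[min(a, b)] → w = 0.09
R4 (z=61.8): normal=0.26, filthy=0.10; AND[min(a, b)] → w = 0.10
R5 (z=92.0): ¬normal=1−0.26=0.74 → w = 0.74
Weighted average = (0.91·76.4 + 0.09·11.9 + 0.09·25.0 + 0.10·61.8 + 0.74·92.0) / (0.91 + 0.09 + 0.09 + 0.10 + 0.74)
  = 147.1050 / 1.9300 = 76.220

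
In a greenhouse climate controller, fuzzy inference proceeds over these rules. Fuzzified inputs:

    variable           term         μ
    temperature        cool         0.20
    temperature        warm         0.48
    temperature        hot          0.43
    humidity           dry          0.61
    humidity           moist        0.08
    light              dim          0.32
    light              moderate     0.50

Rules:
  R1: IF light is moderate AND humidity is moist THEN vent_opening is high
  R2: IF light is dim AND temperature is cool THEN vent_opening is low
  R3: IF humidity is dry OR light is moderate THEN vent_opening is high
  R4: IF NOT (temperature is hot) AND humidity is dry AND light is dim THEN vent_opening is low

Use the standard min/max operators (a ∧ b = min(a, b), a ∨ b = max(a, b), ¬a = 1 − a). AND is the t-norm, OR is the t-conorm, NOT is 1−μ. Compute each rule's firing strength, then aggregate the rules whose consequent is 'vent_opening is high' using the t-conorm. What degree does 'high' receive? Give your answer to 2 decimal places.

R1: moderate=0.50, moist=0.08; AND[min(a, b)] → w = 0.08
R2: dim=0.32, cool=0.20; AND[min(a, b)] → w = 0.20
R3: dry=0.61, moderate=0.50; OR[max(a, b)] → w = 0.61
R4: ¬hot=1−0.43=0.57, dry=0.61, dim=0.32; AND[min(a, b)] → w = 0.32
Rules with consequent 'high': {R1, R3} → strengths 0.08, 0.61
Aggregate via t-conorm [max(a, b)]: 0.61

0.61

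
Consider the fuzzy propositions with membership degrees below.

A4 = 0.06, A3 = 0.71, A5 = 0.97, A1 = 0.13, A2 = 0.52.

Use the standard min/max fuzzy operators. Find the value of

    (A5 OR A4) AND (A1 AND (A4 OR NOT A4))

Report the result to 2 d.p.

A5 OR A4 = max(a, b) on (0.97, 0.06) = 0.97
NOT A4 = 1 − 0.06 = 0.94
A4 OR NOT A4 = max(a, b) on (0.06, 0.94) = 0.94
A1 AND (A4 OR NOT A4) = min(a, b) on (0.13, 0.94) = 0.13
(A5 OR A4) AND (A1 AND (A4 OR NOT A4)) = min(a, b) on (0.97, 0.13) = 0.13

0.13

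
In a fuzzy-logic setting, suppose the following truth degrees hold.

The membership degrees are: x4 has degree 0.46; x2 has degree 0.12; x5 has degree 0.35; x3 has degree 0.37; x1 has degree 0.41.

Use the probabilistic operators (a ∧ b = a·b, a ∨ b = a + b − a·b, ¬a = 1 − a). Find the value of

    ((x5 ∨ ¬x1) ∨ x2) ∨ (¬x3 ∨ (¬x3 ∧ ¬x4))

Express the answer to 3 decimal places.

¬x1 = 1 − 0.4100 = 0.5900
x5 ∨ ¬x1 = a + b − a·b on (0.3500, 0.5900) = 0.7335
(x5 ∨ ¬x1) ∨ x2 = a + b − a·b on (0.7335, 0.1200) = 0.7655
¬x3 = 1 − 0.3700 = 0.6300
¬x3 = 1 − 0.3700 = 0.6300
¬x4 = 1 − 0.4600 = 0.5400
¬x3 ∧ ¬x4 = a·b on (0.6300, 0.5400) = 0.3402
¬x3 ∨ (¬x3 ∧ ¬x4) = a + b − a·b on (0.6300, 0.3402) = 0.7559
((x5 ∨ ¬x1) ∨ x2) ∨ (¬x3 ∨ (¬x3 ∧ ¬x4)) = a + b − a·b on (0.7655, 0.7559) = 0.9427

0.943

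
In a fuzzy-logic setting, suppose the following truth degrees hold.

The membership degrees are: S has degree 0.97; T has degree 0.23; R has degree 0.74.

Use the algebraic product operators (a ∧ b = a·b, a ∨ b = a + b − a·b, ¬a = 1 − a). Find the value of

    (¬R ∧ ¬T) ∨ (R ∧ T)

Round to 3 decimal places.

0.336

¬R = 1 − 0.7400 = 0.2600
¬T = 1 − 0.2300 = 0.7700
¬R ∧ ¬T = a·b on (0.2600, 0.7700) = 0.2002
R ∧ T = a·b on (0.7400, 0.2300) = 0.1702
(¬R ∧ ¬T) ∨ (R ∧ T) = a + b − a·b on (0.2002, 0.1702) = 0.3363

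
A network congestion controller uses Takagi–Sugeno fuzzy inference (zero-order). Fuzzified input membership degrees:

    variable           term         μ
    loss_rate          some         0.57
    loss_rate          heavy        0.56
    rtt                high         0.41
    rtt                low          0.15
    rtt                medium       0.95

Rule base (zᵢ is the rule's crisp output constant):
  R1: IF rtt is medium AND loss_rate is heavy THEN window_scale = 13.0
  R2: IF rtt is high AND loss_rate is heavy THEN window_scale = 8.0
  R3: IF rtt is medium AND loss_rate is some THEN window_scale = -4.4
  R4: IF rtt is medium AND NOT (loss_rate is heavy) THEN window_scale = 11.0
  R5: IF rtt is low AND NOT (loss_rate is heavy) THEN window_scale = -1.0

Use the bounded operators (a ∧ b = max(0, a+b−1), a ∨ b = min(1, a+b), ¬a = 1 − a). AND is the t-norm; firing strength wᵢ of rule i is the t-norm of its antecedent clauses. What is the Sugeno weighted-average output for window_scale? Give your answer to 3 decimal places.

R1 (z=13.0): medium=0.95, heavy=0.56; AND[max(0, a+b−1)] → w = 0.51
R2 (z=8.0): high=0.41, heavy=0.56; AND[max(0, a+b−1)] → w = 0.00
R3 (z=-4.4): medium=0.95, some=0.57; AND[max(0, a+b−1)] → w = 0.52
R4 (z=11.0): medium=0.95, ¬heavy=1−0.56=0.44; AND[max(0, a+b−1)] → w = 0.39
R5 (z=-1.0): low=0.15, ¬heavy=1−0.56=0.44; AND[max(0, a+b−1)] → w = 0.00
Weighted average = (0.51·13.0 + 0.00·8.0 + 0.52·-4.4 + 0.39·11.0 + 0.00·-1.0) / (0.51 + 0.00 + 0.52 + 0.39 + 0.00)
  = 8.6320 / 1.4200 = 6.079

6.079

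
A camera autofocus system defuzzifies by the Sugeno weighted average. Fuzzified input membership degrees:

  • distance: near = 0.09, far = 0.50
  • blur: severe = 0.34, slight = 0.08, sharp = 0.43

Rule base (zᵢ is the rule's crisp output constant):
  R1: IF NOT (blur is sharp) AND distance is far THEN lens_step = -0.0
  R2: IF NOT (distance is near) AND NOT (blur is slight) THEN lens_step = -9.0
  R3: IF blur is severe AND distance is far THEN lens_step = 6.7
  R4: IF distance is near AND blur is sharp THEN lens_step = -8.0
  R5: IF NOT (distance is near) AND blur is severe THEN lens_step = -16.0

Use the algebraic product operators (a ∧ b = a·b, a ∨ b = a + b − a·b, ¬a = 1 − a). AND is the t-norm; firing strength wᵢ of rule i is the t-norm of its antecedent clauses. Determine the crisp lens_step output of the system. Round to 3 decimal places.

-7.106

R1 (z=-0.0): ¬sharp=1−0.43=0.57, far=0.50; AND[a·b] → w = 0.2850
R2 (z=-9.0): ¬near=1−0.09=0.91, ¬slight=1−0.08=0.92; AND[a·b] → w = 0.8372
R3 (z=6.7): severe=0.34, far=0.50; AND[a·b] → w = 0.1700
R4 (z=-8.0): near=0.09, sharp=0.43; AND[a·b] → w = 0.0387
R5 (z=-16.0): ¬near=1−0.09=0.91, severe=0.34; AND[a·b] → w = 0.3094
Weighted average = (0.2850·-0.0 + 0.8372·-9.0 + 0.1700·6.7 + 0.0387·-8.0 + 0.3094·-16.0) / (0.2850 + 0.8372 + 0.1700 + 0.0387 + 0.3094)
  = -11.6558 / 1.6403 = -7.106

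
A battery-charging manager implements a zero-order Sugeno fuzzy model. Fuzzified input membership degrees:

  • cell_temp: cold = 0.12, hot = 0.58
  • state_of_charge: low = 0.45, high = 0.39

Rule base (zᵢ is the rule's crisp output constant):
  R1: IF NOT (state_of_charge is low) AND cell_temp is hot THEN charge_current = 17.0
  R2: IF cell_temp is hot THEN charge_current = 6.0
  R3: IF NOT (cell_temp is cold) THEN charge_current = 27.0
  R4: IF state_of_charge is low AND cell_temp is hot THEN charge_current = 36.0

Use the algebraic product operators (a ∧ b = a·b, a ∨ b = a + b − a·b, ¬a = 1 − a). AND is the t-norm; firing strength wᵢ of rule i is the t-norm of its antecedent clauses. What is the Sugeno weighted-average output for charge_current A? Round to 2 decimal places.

20.62

R1 (z=17.0): ¬low=1−0.45=0.55, hot=0.58; AND[a·b] → w = 0.3190
R2 (z=6.0): hot=0.58 → w = 0.5800
R3 (z=27.0): ¬cold=1−0.12=0.88 → w = 0.8800
R4 (z=36.0): low=0.45, hot=0.58; AND[a·b] → w = 0.2610
Weighted average = (0.3190·17.0 + 0.5800·6.0 + 0.8800·27.0 + 0.2610·36.0) / (0.3190 + 0.5800 + 0.8800 + 0.2610)
  = 42.0590 / 2.0400 = 20.62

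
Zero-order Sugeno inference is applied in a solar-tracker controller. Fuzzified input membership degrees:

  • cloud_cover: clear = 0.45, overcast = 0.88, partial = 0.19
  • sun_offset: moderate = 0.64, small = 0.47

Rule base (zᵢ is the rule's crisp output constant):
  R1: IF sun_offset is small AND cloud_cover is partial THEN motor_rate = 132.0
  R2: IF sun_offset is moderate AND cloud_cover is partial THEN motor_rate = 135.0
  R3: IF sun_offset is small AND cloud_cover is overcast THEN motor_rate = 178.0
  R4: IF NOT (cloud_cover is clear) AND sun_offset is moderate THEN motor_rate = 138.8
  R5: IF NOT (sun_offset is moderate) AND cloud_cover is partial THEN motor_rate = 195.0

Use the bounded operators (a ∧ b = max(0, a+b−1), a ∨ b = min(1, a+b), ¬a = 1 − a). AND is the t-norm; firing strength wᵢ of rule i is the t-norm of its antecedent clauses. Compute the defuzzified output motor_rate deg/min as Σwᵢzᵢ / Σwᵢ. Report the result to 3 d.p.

164.207

R1 (z=132.0): small=0.47, partial=0.19; AND[max(0, a+b−1)] → w = 0.00
R2 (z=135.0): moderate=0.64, partial=0.19; AND[max(0, a+b−1)] → w = 0.00
R3 (z=178.0): small=0.47, overcast=0.88; AND[max(0, a+b−1)] → w = 0.35
R4 (z=138.8): ¬clear=1−0.45=0.55, moderate=0.64; AND[max(0, a+b−1)] → w = 0.19
R5 (z=195.0): ¬moderate=1−0.64=0.36, partial=0.19; AND[max(0, a+b−1)] → w = 0.00
Weighted average = (0.00·132.0 + 0.00·135.0 + 0.35·178.0 + 0.19·138.8 + 0.00·195.0) / (0.00 + 0.00 + 0.35 + 0.19 + 0.00)
  = 88.6720 / 0.5400 = 164.207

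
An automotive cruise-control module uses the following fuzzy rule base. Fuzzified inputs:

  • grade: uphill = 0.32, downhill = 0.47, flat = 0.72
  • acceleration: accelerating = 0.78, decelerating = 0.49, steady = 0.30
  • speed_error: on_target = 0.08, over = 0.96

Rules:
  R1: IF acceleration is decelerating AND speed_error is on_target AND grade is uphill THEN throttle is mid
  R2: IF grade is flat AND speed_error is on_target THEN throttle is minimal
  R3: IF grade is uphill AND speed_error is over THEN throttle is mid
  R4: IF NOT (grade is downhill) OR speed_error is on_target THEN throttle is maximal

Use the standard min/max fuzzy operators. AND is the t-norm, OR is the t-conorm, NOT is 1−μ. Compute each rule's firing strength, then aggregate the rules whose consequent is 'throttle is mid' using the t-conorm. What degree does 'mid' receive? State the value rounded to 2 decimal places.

R1: decelerating=0.49, on_target=0.08, uphill=0.32; AND[min(a, b)] → w = 0.08
R2: flat=0.72, on_target=0.08; AND[min(a, b)] → w = 0.08
R3: uphill=0.32, over=0.96; AND[min(a, b)] → w = 0.32
R4: ¬downhill=1−0.47=0.53, on_target=0.08; OR[max(a, b)] → w = 0.53
Rules with consequent 'mid': {R1, R3} → strengths 0.08, 0.32
Aggregate via t-conorm [max(a, b)]: 0.32

0.32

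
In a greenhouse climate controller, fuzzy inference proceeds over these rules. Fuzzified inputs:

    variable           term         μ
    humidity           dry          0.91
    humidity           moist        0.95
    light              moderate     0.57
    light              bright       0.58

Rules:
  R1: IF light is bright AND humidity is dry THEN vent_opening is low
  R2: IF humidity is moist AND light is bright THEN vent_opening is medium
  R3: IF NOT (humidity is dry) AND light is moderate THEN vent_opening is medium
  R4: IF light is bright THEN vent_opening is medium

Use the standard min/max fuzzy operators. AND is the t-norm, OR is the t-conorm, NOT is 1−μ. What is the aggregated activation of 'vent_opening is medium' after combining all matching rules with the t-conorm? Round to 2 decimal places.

R1: bright=0.58, dry=0.91; AND[min(a, b)] → w = 0.58
R2: moist=0.95, bright=0.58; AND[min(a, b)] → w = 0.58
R3: ¬dry=1−0.91=0.09, moderate=0.57; AND[min(a, b)] → w = 0.09
R4: bright=0.58 → w = 0.58
Rules with consequent 'medium': {R2, R3, R4} → strengths 0.58, 0.09, 0.58
Aggregate via t-conorm [max(a, b)]: 0.58

0.58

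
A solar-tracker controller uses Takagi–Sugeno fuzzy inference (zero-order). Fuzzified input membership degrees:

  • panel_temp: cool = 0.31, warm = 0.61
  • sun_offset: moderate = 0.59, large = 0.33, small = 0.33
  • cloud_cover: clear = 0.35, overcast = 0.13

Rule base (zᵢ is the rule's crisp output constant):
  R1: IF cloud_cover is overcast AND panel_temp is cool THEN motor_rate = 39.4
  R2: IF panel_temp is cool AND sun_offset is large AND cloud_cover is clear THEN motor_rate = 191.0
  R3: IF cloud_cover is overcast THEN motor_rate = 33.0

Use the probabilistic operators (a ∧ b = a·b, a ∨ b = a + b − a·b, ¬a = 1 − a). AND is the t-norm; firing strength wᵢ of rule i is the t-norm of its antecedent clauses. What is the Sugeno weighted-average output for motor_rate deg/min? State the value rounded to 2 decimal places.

R1 (z=39.4): overcast=0.13, cool=0.31; AND[a·b] → w = 0.0403
R2 (z=191.0): cool=0.31, large=0.33, clear=0.35; AND[a·b] → w = 0.0358
R3 (z=33.0): overcast=0.13 → w = 0.1300
Weighted average = (0.0403·39.4 + 0.0358·191.0 + 0.1300·33.0) / (0.0403 + 0.0358 + 0.1300)
  = 12.7166 / 0.2061 = 61.70

61.70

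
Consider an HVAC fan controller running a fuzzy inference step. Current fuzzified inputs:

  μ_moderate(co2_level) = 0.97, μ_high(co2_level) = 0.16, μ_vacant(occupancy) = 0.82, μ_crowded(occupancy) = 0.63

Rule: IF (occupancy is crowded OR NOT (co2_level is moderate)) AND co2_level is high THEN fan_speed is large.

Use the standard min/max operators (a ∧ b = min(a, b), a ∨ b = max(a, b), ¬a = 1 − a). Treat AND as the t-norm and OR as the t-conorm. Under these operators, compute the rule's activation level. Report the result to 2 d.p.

0.16

firing strength: (crowded=0.63 OR ¬moderate=1−0.97=0.03) = 0.63; AND[min(a, b)] with high=0.16 → w = 0.16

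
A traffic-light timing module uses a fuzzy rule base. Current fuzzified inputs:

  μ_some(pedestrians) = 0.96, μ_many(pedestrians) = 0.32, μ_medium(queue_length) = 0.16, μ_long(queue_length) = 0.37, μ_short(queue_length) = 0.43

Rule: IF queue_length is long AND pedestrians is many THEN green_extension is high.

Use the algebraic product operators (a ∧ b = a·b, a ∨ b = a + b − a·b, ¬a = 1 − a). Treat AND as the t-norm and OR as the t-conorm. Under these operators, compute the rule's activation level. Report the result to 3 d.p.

firing strength: long=0.37, many=0.32; AND[a·b] → w = 0.1184

0.118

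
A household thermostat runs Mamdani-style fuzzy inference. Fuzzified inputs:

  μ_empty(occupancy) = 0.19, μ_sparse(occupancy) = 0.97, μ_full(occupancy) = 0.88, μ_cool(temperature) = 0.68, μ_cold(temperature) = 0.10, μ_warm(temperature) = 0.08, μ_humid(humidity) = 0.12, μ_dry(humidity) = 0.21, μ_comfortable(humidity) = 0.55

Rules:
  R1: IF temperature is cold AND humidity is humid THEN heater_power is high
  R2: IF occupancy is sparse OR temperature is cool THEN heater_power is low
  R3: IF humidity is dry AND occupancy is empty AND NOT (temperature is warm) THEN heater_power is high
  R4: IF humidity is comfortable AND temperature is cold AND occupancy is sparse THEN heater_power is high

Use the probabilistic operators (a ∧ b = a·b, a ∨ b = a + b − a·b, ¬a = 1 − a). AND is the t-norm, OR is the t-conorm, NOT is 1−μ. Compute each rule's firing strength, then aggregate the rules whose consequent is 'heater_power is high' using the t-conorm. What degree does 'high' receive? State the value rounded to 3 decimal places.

R1: cold=0.10, humid=0.12; AND[a·b] → w = 0.0120
R2: sparse=0.97, cool=0.68; OR[a + b − a·b] → w = 0.9904
R3: dry=0.21, empty=0.19, ¬warm=1−0.08=0.92; AND[a·b] → w = 0.0367
R4: comfortable=0.55, cold=0.10, sparse=0.97; AND[a·b] → w = 0.0534
Rules with consequent 'high': {R1, R3, R4} → strengths 0.0120, 0.0367, 0.0534
Aggregate via t-conorm [a + b − a·b]: 0.0990

0.099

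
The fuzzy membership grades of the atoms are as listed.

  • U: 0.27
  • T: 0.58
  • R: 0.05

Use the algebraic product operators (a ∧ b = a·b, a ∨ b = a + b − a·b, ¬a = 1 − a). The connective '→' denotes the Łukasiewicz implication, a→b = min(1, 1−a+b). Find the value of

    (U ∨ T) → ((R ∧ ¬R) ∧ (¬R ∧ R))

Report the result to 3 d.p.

0.309

U ∨ T = a + b − a·b on (0.2700, 0.5800) = 0.6934
¬R = 1 − 0.0500 = 0.9500
R ∧ ¬R = a·b on (0.0500, 0.9500) = 0.0475
¬R = 1 − 0.0500 = 0.9500
¬R ∧ R = a·b on (0.9500, 0.0500) = 0.0475
(R ∧ ¬R) ∧ (¬R ∧ R) = a·b on (0.0475, 0.0475) = 0.0023
(U ∨ T) → ((R ∧ ¬R) ∧ (¬R ∧ R))  [Łukasiewicz: min(1, 1−a+b)] with a=0.6934, b=0.0023 → 0.3089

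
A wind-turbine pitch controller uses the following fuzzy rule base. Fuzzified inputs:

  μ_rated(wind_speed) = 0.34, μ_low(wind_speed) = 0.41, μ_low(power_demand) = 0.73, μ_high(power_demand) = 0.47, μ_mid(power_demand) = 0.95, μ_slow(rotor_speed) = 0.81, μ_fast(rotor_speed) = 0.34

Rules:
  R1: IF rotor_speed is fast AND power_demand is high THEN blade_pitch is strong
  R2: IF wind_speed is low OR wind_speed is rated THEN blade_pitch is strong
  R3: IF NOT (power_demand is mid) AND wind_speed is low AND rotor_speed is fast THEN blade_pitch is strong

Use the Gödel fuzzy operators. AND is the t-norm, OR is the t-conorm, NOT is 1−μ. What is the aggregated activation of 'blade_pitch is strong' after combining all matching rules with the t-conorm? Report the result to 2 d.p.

R1: fast=0.34, high=0.47; AND[min(a, b)] → w = 0.34
R2: low=0.41, rated=0.34; OR[max(a, b)] → w = 0.41
R3: ¬mid=1−0.95=0.05, low=0.41, fast=0.34; AND[min(a, b)] → w = 0.05
Rules with consequent 'strong': {R1, R2, R3} → strengths 0.34, 0.41, 0.05
Aggregate via t-conorm [max(a, b)]: 0.41

0.41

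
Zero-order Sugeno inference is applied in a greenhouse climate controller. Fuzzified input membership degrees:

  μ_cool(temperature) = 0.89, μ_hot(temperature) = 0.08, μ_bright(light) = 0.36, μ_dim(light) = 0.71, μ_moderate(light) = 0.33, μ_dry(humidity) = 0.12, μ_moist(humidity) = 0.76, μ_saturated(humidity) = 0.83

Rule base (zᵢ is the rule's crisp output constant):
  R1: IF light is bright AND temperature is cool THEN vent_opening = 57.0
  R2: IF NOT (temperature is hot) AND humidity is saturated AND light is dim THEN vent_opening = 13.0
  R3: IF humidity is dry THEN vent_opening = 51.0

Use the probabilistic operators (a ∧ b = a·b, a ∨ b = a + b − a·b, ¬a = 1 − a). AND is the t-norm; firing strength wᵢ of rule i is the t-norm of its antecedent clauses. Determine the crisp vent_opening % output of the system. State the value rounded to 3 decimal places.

R1 (z=57.0): bright=0.36, cool=0.89; AND[a·b] → w = 0.3204
R2 (z=13.0): ¬hot=1−0.08=0.92, saturated=0.83, dim=0.71; AND[a·b] → w = 0.5422
R3 (z=51.0): dry=0.12 → w = 0.1200
Weighted average = (0.3204·57.0 + 0.5422·13.0 + 0.1200·51.0) / (0.3204 + 0.5422 + 0.1200)
  = 31.4308 / 0.9826 = 31.989

31.989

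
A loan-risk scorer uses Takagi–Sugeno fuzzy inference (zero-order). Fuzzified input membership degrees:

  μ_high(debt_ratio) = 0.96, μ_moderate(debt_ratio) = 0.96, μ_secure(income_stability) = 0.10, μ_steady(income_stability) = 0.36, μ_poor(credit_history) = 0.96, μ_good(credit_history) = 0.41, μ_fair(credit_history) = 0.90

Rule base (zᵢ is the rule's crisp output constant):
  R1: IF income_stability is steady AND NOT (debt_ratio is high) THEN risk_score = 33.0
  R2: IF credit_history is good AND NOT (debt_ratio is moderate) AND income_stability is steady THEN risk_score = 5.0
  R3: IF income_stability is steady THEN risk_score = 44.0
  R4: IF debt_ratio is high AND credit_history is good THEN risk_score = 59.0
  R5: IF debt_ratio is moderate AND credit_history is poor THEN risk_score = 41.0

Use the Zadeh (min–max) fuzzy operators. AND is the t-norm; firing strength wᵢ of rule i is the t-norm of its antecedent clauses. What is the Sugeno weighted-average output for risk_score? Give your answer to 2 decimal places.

44.70

R1 (z=33.0): steady=0.36, ¬high=1−0.96=0.04; AND[min(a, b)] → w = 0.04
R2 (z=5.0): good=0.41, ¬moderate=1−0.96=0.04, steady=0.36; AND[min(a, b)] → w = 0.04
R3 (z=44.0): steady=0.36 → w = 0.36
R4 (z=59.0): high=0.96, good=0.41; AND[min(a, b)] → w = 0.41
R5 (z=41.0): moderate=0.96, poor=0.96; AND[min(a, b)] → w = 0.96
Weighted average = (0.04·33.0 + 0.04·5.0 + 0.36·44.0 + 0.41·59.0 + 0.96·41.0) / (0.04 + 0.04 + 0.36 + 0.41 + 0.96)
  = 80.9100 / 1.8100 = 44.70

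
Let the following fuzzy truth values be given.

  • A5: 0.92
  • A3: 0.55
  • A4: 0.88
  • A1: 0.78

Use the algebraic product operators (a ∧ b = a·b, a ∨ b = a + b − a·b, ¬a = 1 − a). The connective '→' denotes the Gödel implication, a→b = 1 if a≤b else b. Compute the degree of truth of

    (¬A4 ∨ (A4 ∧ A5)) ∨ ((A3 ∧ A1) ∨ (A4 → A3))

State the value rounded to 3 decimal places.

0.957

¬A4 = 1 − 0.8800 = 0.1200
A4 ∧ A5 = a·b on (0.8800, 0.9200) = 0.8096
¬A4 ∨ (A4 ∧ A5) = a + b − a·b on (0.1200, 0.8096) = 0.8324
A3 ∧ A1 = a·b on (0.5500, 0.7800) = 0.4290
A4 → A3  [Gödel: 1 if a≤b else b] with a=0.8800, b=0.5500 → 0.5500
(A3 ∧ A1) ∨ (A4 → A3) = a + b − a·b on (0.4290, 0.5500) = 0.7430
(¬A4 ∨ (A4 ∧ A5)) ∨ ((A3 ∧ A1) ∨ (A4 → A3)) = a + b − a·b on (0.8324, 0.7430) = 0.9569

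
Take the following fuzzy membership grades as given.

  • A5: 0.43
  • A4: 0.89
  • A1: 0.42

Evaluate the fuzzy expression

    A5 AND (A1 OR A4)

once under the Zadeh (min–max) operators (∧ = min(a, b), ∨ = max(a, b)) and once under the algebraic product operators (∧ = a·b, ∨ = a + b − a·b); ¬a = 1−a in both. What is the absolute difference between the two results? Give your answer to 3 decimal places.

0.027

Under Zadeh (min–max):
  A1 OR A4 = max(a, b) on (0.42, 0.89) = 0.89
  A5 AND (A1 OR A4) = min(a, b) on (0.43, 0.89) = 0.43
  → value = 0.4300
Under algebraic product:
  A1 OR A4 = a + b − a·b on (0.4200, 0.8900) = 0.9362
  A5 AND (A1 OR A4) = a·b on (0.4300, 0.9362) = 0.4026
  → value = 0.4026
|0.4300 − 0.4026| = 0.027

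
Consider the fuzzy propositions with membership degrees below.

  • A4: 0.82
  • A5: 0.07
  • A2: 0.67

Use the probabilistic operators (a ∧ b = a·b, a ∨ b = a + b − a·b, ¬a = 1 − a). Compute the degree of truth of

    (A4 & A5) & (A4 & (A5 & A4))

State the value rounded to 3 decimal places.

A4 & A5 = a·b on (0.8200, 0.0700) = 0.0574
A5 & A4 = a·b on (0.0700, 0.8200) = 0.0574
A4 & (A5 & A4) = a·b on (0.8200, 0.0574) = 0.0471
(A4 & A5) & (A4 & (A5 & A4)) = a·b on (0.0574, 0.0471) = 0.0027

0.003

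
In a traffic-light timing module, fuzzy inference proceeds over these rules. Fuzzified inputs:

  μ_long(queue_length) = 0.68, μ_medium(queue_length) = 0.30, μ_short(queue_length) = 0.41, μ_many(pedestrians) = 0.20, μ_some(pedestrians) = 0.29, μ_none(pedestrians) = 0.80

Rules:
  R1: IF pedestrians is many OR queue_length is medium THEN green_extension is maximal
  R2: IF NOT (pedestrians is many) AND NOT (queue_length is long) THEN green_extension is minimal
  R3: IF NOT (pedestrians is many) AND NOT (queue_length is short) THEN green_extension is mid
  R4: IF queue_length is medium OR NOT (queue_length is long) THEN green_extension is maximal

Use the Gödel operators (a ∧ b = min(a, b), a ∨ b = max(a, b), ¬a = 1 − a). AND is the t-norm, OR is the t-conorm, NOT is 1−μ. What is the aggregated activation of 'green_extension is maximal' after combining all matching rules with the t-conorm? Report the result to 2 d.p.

0.32

R1: many=0.20, medium=0.30; OR[max(a, b)] → w = 0.30
R2: ¬many=1−0.20=0.80, ¬long=1−0.68=0.32; AND[min(a, b)] → w = 0.32
R3: ¬many=1−0.20=0.80, ¬short=1−0.41=0.59; AND[min(a, b)] → w = 0.59
R4: medium=0.30, ¬long=1−0.68=0.32; OR[max(a, b)] → w = 0.32
Rules with consequent 'maximal': {R1, R4} → strengths 0.30, 0.32
Aggregate via t-conorm [max(a, b)]: 0.32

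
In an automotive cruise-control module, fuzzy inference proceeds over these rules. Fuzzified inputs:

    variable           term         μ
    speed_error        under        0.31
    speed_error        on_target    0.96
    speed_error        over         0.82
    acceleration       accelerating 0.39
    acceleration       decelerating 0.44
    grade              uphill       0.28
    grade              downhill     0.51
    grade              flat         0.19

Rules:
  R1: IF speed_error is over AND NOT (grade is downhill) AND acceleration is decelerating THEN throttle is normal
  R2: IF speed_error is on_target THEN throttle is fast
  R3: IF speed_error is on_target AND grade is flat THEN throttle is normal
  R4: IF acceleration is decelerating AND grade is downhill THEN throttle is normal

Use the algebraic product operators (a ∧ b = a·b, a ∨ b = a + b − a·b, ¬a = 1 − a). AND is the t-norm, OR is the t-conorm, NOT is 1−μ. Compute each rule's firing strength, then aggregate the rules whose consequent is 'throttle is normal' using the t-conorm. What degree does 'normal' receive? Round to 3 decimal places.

R1: over=0.82, ¬downhill=1−0.51=0.49, decelerating=0.44; AND[a·b] → w = 0.1768
R2: on_target=0.96 → w = 0.9600
R3: on_target=0.96, flat=0.19; AND[a·b] → w = 0.1824
R4: decelerating=0.44, downhill=0.51; AND[a·b] → w = 0.2244
Rules with consequent 'normal': {R1, R3, R4} → strengths 0.1768, 0.1824, 0.2244
Aggregate via t-conorm [a + b − a·b]: 0.4780

0.478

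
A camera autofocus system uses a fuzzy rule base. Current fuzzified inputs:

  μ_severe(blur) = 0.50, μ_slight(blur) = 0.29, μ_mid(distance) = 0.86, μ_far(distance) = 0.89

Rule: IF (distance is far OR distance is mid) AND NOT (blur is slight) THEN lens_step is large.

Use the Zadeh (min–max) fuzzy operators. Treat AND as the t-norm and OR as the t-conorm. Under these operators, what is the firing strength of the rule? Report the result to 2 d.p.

firing strength: (far=0.89 OR mid=0.86) = 0.89; AND[min(a, b)] with ¬slight=1−0.29=0.71 → w = 0.71

0.71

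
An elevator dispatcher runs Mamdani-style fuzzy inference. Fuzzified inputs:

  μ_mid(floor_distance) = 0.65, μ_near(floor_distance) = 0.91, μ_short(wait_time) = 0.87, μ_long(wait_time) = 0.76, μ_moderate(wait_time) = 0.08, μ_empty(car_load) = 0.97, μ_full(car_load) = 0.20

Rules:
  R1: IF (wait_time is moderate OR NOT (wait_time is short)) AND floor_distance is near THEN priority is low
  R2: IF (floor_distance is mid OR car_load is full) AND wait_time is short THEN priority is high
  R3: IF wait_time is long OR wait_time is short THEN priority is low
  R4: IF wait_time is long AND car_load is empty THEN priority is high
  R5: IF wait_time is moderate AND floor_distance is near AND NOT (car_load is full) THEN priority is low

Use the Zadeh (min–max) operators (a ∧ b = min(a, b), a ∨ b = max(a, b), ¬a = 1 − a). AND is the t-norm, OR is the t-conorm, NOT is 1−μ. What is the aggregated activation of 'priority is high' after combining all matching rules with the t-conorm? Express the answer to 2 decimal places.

R1: (moderate=0.08 OR ¬short=1−0.87=0.13) = 0.13; AND[min(a, b)] with near=0.91 → w = 0.13
R2: (mid=0.65 OR full=0.20) = 0.65; AND[min(a, b)] with short=0.87 → w = 0.65
R3: long=0.76, short=0.87; OR[max(a, b)] → w = 0.87
R4: long=0.76, empty=0.97; AND[min(a, b)] → w = 0.76
R5: moderate=0.08, near=0.91, ¬full=1−0.20=0.80; AND[min(a, b)] → w = 0.08
Rules with consequent 'high': {R2, R4} → strengths 0.65, 0.76
Aggregate via t-conorm [max(a, b)]: 0.76

0.76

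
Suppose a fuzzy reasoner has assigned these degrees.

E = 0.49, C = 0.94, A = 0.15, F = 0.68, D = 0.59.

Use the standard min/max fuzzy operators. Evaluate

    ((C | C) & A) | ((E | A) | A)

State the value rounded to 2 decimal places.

C | C = max(a, b) on (0.94, 0.94) = 0.94
(C | C) & A = min(a, b) on (0.94, 0.15) = 0.15
E | A = max(a, b) on (0.49, 0.15) = 0.49
(E | A) | A = max(a, b) on (0.49, 0.15) = 0.49
((C | C) & A) | ((E | A) | A) = max(a, b) on (0.15, 0.49) = 0.49

0.49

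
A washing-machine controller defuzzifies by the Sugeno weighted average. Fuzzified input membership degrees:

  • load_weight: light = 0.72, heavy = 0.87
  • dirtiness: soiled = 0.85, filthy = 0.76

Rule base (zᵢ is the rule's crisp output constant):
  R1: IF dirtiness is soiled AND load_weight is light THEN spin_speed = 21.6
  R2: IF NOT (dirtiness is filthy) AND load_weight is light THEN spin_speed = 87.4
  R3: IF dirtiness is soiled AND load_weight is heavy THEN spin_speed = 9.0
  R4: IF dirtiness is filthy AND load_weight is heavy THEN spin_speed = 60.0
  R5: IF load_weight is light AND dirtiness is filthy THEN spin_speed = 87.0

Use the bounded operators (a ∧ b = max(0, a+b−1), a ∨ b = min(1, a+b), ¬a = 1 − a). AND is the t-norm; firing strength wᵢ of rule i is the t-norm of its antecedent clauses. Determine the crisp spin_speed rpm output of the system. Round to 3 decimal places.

40.980

R1 (z=21.6): soiled=0.85, light=0.72; AND[max(0, a+b−1)] → w = 0.57
R2 (z=87.4): ¬filthy=1−0.76=0.24, light=0.72; AND[max(0, a+b−1)] → w = 0.00
R3 (z=9.0): soiled=0.85, heavy=0.87; AND[max(0, a+b−1)] → w = 0.72
R4 (z=60.0): filthy=0.76, heavy=0.87; AND[max(0, a+b−1)] → w = 0.63
R5 (z=87.0): light=0.72, filthy=0.76; AND[max(0, a+b−1)] → w = 0.48
Weighted average = (0.57·21.6 + 0.00·87.4 + 0.72·9.0 + 0.63·60.0 + 0.48·87.0) / (0.57 + 0.00 + 0.72 + 0.63 + 0.48)
  = 98.3520 / 2.4000 = 40.980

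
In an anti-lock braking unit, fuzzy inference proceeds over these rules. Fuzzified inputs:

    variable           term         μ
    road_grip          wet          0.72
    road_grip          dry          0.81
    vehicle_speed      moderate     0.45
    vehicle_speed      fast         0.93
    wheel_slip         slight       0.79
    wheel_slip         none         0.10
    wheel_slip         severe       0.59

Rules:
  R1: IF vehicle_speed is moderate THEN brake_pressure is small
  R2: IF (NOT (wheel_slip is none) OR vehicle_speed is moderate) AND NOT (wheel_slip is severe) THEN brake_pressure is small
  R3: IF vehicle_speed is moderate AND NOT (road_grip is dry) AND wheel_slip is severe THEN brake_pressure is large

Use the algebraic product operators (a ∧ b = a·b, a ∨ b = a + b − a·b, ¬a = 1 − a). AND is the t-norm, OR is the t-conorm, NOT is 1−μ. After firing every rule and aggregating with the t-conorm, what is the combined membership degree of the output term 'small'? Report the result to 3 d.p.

0.663

R1: moderate=0.45 → w = 0.4500
R2: (¬none=1−0.10=0.90 OR moderate=0.45) = 0.9450; AND[a·b] with ¬severe=1−0.59=0.41 → w = 0.3875
R3: moderate=0.45, ¬dry=1−0.81=0.19, severe=0.59; AND[a·b] → w = 0.0504
Rules with consequent 'small': {R1, R2} → strengths 0.4500, 0.3875
Aggregate via t-conorm [a + b − a·b]: 0.6631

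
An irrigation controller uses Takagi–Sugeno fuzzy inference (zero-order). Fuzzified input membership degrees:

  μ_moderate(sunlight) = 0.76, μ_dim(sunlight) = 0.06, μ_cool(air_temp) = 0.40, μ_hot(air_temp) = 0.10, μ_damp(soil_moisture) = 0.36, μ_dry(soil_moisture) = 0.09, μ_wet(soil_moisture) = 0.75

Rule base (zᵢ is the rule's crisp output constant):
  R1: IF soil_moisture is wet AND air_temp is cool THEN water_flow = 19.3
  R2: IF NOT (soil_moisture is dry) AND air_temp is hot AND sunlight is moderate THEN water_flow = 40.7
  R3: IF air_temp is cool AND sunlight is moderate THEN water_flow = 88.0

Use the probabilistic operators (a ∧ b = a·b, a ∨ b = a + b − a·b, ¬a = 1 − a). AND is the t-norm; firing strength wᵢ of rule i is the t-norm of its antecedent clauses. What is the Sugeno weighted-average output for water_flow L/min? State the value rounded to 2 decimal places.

R1 (z=19.3): wet=0.75, cool=0.40; AND[a·b] → w = 0.3000
R2 (z=40.7): ¬dry=1−0.09=0.91, hot=0.10, moderate=0.76; AND[a·b] → w = 0.0692
R3 (z=88.0): cool=0.40, moderate=0.76; AND[a·b] → w = 0.3040
Weighted average = (0.3000·19.3 + 0.0692·40.7 + 0.3040·88.0) / (0.3000 + 0.0692 + 0.3040)
  = 35.3568 / 0.6732 = 52.52

52.52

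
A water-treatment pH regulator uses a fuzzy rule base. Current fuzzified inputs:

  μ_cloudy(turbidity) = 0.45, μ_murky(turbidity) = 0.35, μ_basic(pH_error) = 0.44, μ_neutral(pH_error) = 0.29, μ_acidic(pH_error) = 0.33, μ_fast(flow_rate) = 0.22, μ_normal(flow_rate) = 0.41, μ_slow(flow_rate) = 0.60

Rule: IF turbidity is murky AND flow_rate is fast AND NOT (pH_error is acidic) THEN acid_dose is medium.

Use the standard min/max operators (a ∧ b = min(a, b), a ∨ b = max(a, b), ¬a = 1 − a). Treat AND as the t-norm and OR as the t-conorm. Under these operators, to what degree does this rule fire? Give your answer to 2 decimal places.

firing strength: murky=0.35, fast=0.22, ¬acidic=1−0.33=0.67; AND[min(a, b)] → w = 0.22

0.22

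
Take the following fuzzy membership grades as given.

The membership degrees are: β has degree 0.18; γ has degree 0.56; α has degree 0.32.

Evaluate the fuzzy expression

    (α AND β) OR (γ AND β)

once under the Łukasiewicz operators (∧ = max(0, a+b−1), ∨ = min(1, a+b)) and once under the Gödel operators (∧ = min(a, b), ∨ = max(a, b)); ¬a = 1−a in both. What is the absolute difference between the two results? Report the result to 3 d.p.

0.180

Under Łukasiewicz:
  α AND β = max(0, a+b−1) on (0.32, 0.18) = 0.00
  γ AND β = max(0, a+b−1) on (0.56, 0.18) = 0.00
  (α AND β) OR (γ AND β) = min(1, a+b) on (0.00, 0.00) = 0.00
  → value = 0.0000
Under Gödel:
  α AND β = min(a, b) on (0.32, 0.18) = 0.18
  γ AND β = min(a, b) on (0.56, 0.18) = 0.18
  (α AND β) OR (γ AND β) = max(a, b) on (0.18, 0.18) = 0.18
  → value = 0.1800
|0.0000 − 0.1800| = 0.180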